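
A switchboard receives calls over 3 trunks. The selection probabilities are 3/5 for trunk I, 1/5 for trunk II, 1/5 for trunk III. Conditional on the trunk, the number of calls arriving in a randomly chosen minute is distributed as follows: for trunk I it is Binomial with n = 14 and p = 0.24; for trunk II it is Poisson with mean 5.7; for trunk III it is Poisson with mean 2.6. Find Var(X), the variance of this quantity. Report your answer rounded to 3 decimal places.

4.303

Per component, I: μ=3.36, E[X²]=13.8432; II: μ=5.7, E[X²]=38.19; III: μ=2.6, E[X²]=9.36.
E[X] = 0.6·3.36 + 0.2·5.7 + 0.2·2.6 = 3.676.
E[X²] = 0.6·13.8432 + 0.2·38.19 + 0.2·9.36 = 17.8159.
Var(X) = E[X²] − (E[X])² = 17.8159 − 13.513 = 4.30294.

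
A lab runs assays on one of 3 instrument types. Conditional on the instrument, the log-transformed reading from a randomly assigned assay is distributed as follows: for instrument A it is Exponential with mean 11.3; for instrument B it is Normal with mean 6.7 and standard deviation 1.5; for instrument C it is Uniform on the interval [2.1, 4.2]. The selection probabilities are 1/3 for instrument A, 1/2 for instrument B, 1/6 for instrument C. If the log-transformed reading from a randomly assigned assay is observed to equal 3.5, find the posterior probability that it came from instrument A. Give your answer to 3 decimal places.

Likelihoods f(3.5 | ·): A: 0.064924; B: 0.0273248; C: 0.47619.
Posterior ∝ prior × likelihood. Numerator for A: 0.333333·0.064924 = 0.0216413.
Normalizing constant: 0.333333·0.064924 + 0.5·0.0273248 + 0.166667·0.47619 = 0.114669.
P(A | observation) = 0.0216413 / 0.114669 = 0.188729.

0.189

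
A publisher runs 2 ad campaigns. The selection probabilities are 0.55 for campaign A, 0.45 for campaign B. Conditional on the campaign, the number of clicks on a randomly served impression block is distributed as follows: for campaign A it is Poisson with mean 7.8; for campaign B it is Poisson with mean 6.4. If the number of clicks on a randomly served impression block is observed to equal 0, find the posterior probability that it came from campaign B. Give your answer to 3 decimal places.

Likelihoods P(X=0 | ·): A: 0.000409735; B: 0.00166156.
Posterior ∝ prior × likelihood. Numerator for B: 0.45·0.00166156 = 0.000747701.
Normalizing constant: 0.55·0.000409735 + 0.45·0.00166156 = 0.000973055.
P(B | observation) = 0.000747701 / 0.000973055 = 0.768405.

0.768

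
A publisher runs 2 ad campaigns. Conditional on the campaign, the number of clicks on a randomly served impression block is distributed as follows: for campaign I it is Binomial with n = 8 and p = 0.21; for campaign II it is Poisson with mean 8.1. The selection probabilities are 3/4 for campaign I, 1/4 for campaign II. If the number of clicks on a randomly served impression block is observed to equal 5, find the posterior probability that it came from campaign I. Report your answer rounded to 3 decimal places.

0.277

Likelihoods P(X=5 | ·): I: 0.0112763; II: 0.088198.
Posterior ∝ prior × likelihood. Numerator for I: 0.75·0.0112763 = 0.00845721.
Normalizing constant: 0.75·0.0112763 + 0.25·0.088198 = 0.0305067.
P(I | observation) = 0.00845721 / 0.0305067 = 0.277225.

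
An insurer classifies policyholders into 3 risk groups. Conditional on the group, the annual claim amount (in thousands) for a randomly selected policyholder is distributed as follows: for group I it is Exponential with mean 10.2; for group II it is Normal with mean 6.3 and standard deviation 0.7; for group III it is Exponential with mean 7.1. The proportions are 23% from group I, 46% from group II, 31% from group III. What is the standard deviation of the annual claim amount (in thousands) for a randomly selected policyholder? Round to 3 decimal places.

Per component, I: μ=10.2, E[X²]=208.08; II: μ=6.3, E[X²]=40.18; III: μ=7.1, E[X²]=100.82.
E[X] = 0.23·10.2 + 0.46·6.3 + 0.31·7.1 = 7.445.
E[X²] = 0.23·208.08 + 0.46·40.18 + 0.31·100.82 = 97.5954.
Var(X) = E[X²] − (E[X])² = 97.5954 − 55.428 = 42.1674.
SD(X) = √42.1674 = 6.49364.

6.494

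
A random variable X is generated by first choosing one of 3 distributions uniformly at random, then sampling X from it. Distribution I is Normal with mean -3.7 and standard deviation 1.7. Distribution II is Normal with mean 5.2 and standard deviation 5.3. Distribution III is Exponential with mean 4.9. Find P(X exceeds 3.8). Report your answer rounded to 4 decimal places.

0.3549

Conditional on each component, P(X > 3.8): I: 5.12658e-06; II: 0.604168; III: 0.460469.
By total probability, P(X > 3.8) = 0.333333·5.12658e-06 + 0.333333·0.604168 + 0.333333·0.460469 = 0.354881.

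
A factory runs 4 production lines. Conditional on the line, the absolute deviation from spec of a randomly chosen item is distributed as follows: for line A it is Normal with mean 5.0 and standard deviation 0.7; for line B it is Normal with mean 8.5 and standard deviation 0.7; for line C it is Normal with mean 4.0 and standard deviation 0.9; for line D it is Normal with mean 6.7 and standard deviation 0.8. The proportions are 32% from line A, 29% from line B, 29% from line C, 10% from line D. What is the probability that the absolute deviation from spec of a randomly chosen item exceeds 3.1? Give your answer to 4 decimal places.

Conditional on each line, P(X > 3.1): A: 0.996679; B: 1; C: 0.841345; D: 0.999997.
By total probability, P(X > 3.1) = 0.32·0.996679 + 0.29·1 + 0.29·0.841345 + 0.1·0.999997 = 0.952927.

0.9529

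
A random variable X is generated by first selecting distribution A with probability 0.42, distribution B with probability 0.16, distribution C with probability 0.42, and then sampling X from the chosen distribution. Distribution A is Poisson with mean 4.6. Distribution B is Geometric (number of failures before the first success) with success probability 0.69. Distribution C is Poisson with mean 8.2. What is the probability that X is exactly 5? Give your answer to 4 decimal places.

0.1084

Conditional on each component, P(X = 5): A: 0.172526; B: 0.00197541; C: 0.0848542.
By total probability, P(X = 5) = 0.42·0.172526 + 0.16·0.00197541 + 0.42·0.0848542 = 0.108416.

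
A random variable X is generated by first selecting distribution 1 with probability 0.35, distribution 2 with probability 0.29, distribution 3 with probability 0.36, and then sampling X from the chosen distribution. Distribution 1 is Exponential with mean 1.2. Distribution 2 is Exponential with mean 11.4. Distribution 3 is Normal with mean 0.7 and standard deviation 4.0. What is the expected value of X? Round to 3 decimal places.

Component means — 1: 1.2; 2: 11.4; 3: 0.7.
E[X] = 0.35·1.2 + 0.29·11.4 + 0.36·0.7 = 3.978.

3.978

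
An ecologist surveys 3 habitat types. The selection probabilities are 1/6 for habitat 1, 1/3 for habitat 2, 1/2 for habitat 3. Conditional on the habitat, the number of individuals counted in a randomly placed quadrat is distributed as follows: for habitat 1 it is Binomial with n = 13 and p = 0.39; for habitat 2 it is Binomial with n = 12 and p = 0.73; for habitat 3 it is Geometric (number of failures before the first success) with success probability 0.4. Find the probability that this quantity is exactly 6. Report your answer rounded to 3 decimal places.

Conditional on each habitat, P(X = 6): 1: 0.189764; 2: 0.0541741; 3: 0.0186624.
By total probability, P(X = 6) = 0.166667·0.189764 + 0.333333·0.0541741 + 0.5·0.0186624 = 0.0590166.

0.059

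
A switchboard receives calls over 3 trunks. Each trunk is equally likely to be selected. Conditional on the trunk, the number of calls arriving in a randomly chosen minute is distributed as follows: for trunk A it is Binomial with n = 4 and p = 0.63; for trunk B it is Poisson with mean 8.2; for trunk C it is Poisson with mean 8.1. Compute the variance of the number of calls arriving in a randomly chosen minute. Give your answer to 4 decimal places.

12.7896

Per component, A: μ=2.52, E[X²]=7.2828; B: μ=8.2, E[X²]=75.44; C: μ=8.1, E[X²]=73.71.
E[X] = 0.333333·2.52 + 0.333333·8.2 + 0.333333·8.1 = 6.27333.
E[X²] = 0.333333·7.2828 + 0.333333·75.44 + 0.333333·73.71 = 52.1443.
Var(X) = E[X²] − (E[X])² = 52.1443 − 39.3547 = 12.7896.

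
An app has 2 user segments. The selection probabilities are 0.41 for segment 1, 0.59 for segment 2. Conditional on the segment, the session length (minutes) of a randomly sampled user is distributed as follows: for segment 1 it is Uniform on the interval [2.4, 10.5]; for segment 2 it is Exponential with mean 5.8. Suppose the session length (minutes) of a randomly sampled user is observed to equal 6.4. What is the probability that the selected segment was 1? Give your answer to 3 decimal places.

0.600

Likelihoods f(6.4 | ·): 1: 0.123457; 2: 0.057194.
Posterior ∝ prior × likelihood. Numerator for 1: 0.41·0.123457 = 0.0506173.
Normalizing constant: 0.41·0.123457 + 0.59·0.057194 = 0.0843617.
P(1 | observation) = 0.0506173 / 0.0843617 = 0.600003.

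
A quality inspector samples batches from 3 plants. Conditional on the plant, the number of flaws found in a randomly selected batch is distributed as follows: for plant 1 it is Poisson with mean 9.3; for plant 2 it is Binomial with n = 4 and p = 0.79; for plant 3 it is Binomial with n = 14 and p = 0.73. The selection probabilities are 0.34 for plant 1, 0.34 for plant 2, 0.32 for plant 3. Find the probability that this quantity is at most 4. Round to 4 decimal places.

Conditional on each plant, P(X ≤ 4): 1: 0.0456475; 2: 1; 3: 0.000671701.
By total probability, P(X ≤ 4) = 0.34·0.0456475 + 0.34·1 + 0.32·0.000671701 = 0.355735.

0.3557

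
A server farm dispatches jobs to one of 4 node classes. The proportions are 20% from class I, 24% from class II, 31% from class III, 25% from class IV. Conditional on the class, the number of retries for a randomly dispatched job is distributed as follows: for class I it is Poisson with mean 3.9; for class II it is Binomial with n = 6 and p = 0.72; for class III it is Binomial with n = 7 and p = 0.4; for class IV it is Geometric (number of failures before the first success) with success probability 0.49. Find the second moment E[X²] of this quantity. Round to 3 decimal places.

For each component E[X²] = Var + (mean)², giving I: 19.11; II: 19.872; III: 9.52; IV: 3.20741.
Overall E[X²] = 0.2·19.11 + 0.24·19.872 + 0.31·9.52 + 0.25·3.20741 = 12.3443.

12.344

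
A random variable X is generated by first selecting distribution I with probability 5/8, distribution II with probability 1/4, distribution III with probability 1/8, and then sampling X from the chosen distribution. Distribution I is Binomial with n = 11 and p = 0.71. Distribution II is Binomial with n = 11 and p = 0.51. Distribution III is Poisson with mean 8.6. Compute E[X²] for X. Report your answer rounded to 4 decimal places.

58.4134

For each component E[X²] = Var + (mean)², giving I: 63.261; II: 34.221; III: 82.56.
Overall E[X²] = 0.625·63.261 + 0.25·34.221 + 0.125·82.56 = 58.4134.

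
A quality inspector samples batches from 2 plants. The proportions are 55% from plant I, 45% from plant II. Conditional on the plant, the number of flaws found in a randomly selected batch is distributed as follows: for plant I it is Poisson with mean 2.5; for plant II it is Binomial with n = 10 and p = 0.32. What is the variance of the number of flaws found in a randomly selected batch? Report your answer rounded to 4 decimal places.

Per component, I: μ=2.5, E[X²]=8.75; II: μ=3.2, E[X²]=12.416.
E[X] = 0.55·2.5 + 0.45·3.2 = 2.815.
E[X²] = 0.55·8.75 + 0.45·12.416 = 10.3997.
Var(X) = E[X²] − (E[X])² = 10.3997 − 7.92423 = 2.47547.

2.4755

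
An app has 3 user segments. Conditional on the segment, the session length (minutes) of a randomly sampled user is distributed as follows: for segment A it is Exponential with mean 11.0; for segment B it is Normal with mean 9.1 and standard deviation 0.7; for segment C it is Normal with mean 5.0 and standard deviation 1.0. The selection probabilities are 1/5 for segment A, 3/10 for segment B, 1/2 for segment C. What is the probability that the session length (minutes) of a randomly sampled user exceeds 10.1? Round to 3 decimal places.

0.103

Conditional on each segment, P(X > 10.1): A: 0.399244; B: 0.0765637; C: 1.69827e-07.
By total probability, P(X > 10.1) = 0.2·0.399244 + 0.3·0.0765637 + 0.5·1.69827e-07 = 0.102818.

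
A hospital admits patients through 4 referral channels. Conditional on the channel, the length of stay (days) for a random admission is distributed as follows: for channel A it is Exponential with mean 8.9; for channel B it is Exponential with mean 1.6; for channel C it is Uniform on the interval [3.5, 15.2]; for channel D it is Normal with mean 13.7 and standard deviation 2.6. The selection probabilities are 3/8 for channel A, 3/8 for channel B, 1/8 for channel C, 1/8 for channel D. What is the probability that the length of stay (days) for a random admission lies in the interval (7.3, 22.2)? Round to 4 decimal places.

0.3466

Conditional on each channel, P(7.3 < X < 22.2): A: 0.357785; B: 0.010435; C: 0.675214; D: 0.992544.
By total probability, P(7.3 < X < 22.2) = 0.375·0.357785 + 0.375·0.010435 + 0.125·0.675214 + 0.125·0.992544 = 0.346552.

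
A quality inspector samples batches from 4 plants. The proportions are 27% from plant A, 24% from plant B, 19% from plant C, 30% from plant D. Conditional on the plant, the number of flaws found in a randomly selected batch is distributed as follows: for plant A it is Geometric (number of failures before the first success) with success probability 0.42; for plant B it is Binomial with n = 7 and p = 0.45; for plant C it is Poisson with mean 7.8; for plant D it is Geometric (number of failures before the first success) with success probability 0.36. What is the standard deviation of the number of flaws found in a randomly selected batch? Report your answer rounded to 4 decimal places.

Per component, A: μ=1.38095, E[X²]=5.19501; B: μ=3.15, E[X²]=11.655; C: μ=7.8, E[X²]=68.64; D: μ=1.77778, E[X²]=8.09877.
E[X] = 0.27·1.38095 + 0.24·3.15 + 0.19·7.8 + 0.3·1.77778 = 3.14419.
E[X²] = 0.27·5.19501 + 0.24·11.655 + 0.19·68.64 + 0.3·8.09877 = 19.6711.
Var(X) = E[X²] − (E[X])² = 19.6711 − 9.88593 = 9.78515.
SD(X) = √9.78515 = 3.12812.

3.1281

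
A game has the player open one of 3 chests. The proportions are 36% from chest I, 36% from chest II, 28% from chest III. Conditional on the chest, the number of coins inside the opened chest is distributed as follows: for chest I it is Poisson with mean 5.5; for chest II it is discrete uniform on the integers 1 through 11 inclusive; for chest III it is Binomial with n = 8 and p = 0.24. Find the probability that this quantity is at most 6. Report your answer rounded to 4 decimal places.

Conditional on each chest, P(X ≤ 6): I: 0.686036; II: 0.545455; III: 0.99971.
By total probability, P(X ≤ 6) = 0.36·0.686036 + 0.36·0.545455 + 0.28·0.99971 = 0.723255.

0.7233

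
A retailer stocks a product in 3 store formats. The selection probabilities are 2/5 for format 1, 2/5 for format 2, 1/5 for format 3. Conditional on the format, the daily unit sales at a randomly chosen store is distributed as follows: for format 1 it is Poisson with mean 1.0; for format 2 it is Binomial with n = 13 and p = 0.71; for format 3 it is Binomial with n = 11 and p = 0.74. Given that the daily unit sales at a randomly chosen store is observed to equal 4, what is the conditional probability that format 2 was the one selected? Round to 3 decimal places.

0.120

Likelihoods P(X=4 | ·): 1: 0.0153283; 2: 0.00263585; 3: 0.00794793.
Posterior ∝ prior × likelihood. Numerator for 2: 0.4·0.00263585 = 0.00105434.
Normalizing constant: 0.4·0.0153283 + 0.4·0.00263585 + 0.2·0.00794793 = 0.00877525.
P(2 | observation) = 0.00105434 / 0.00877525 = 0.120149.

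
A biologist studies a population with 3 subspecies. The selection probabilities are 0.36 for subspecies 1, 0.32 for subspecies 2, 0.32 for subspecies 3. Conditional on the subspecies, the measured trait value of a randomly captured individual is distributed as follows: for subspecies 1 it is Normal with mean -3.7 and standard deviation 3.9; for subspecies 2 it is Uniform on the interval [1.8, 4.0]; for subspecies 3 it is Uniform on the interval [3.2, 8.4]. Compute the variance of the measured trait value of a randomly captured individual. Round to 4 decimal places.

Per component, 1: μ=-3.7, E[X²]=28.9; 2: μ=2.9, E[X²]=8.81333; 3: μ=5.8, E[X²]=35.8933.
E[X] = 0.36·-3.7 + 0.32·2.9 + 0.32·5.8 = 1.452.
E[X²] = 0.36·28.9 + 0.32·8.81333 + 0.32·35.8933 = 24.7101.
Var(X) = E[X²] − (E[X])² = 24.7101 − 2.1083 = 22.6018.

22.6018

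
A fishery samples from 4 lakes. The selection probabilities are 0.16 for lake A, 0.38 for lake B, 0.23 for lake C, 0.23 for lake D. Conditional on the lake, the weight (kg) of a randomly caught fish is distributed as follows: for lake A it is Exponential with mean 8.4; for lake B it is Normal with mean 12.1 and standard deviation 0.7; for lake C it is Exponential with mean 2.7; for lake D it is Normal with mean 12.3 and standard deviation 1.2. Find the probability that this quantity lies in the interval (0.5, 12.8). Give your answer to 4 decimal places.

0.7769

Conditional on each lake, P(0.5 < X < 12.8): A: 0.724333; B: 0.841345; C: 0.822218; D: 0.661539.
By total probability, P(0.5 < X < 12.8) = 0.16·0.724333 + 0.38·0.841345 + 0.23·0.822218 + 0.23·0.661539 = 0.776868.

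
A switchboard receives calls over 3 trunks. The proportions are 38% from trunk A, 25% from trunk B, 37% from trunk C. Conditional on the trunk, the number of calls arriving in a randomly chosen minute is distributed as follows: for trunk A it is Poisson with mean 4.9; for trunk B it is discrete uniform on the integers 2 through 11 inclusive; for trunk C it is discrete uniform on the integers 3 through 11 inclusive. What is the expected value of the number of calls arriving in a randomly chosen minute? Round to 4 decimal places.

Component means — A: 4.9; B: 6.5; C: 7.
E[X] = 0.38·4.9 + 0.25·6.5 + 0.37·7 = 6.077.

6.0770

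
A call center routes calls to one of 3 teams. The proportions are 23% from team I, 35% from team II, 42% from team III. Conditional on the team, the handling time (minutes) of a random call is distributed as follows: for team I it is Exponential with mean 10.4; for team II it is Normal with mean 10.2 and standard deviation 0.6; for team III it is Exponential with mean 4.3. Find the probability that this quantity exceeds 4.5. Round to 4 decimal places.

0.6467

Conditional on each team, P(X > 4.5): I: 0.64876; II: 1; III: 0.351161.
By total probability, P(X > 4.5) = 0.23·0.64876 + 0.35·1 + 0.42·0.351161 = 0.646702.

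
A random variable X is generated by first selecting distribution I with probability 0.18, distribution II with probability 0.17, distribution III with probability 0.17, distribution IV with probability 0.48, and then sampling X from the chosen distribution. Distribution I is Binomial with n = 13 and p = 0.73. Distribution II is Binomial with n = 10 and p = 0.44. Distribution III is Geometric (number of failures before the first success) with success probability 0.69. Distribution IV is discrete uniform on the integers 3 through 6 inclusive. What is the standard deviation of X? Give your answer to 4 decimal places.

Per component, I: μ=9.49, E[X²]=92.6224; II: μ=4.4, E[X²]=21.824; III: μ=0.449275, E[X²]=0.852972; IV: μ=4.5, E[X²]=21.5.
E[X] = 0.18·9.49 + 0.17·4.4 + 0.17·0.449275 + 0.48·4.5 = 4.69258.
E[X²] = 0.18·92.6224 + 0.17·21.824 + 0.17·0.852972 + 0.48·21.5 = 30.8471.
Var(X) = E[X²] − (E[X])² = 30.8471 − 22.0203 = 8.82684.
SD(X) = √8.82684 = 2.971.

2.9710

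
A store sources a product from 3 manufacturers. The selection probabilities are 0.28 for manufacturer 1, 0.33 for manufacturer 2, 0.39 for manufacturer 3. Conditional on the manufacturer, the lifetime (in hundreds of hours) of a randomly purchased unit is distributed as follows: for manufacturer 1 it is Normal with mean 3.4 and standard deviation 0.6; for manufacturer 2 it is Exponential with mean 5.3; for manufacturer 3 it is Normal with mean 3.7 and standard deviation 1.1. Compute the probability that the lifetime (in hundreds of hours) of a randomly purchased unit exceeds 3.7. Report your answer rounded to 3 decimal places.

Conditional on each manufacturer, P(X > 3.7): 1: 0.308538; 2: 0.497523; 3: 0.5.
By total probability, P(X > 3.7) = 0.28·0.308538 + 0.33·0.497523 + 0.39·0.5 = 0.445573.

0.446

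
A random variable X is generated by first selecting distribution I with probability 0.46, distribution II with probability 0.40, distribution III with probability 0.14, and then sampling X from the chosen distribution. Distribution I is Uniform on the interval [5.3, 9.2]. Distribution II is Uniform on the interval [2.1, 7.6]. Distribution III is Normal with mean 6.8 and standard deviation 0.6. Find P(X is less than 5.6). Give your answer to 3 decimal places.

Conditional on each component, P(X < 5.6): I: 0.0769231; II: 0.636364; III: 0.0227501.
By total probability, P(X < 5.6) = 0.46·0.0769231 + 0.4·0.636364 + 0.14·0.0227501 = 0.293115.

0.293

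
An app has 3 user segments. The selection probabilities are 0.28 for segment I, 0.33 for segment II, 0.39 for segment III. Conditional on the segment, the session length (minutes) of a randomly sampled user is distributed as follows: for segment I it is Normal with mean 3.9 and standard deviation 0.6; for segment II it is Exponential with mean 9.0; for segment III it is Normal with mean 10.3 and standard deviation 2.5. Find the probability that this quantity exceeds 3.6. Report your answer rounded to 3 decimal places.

0.803

Conditional on each segment, P(X > 3.6): I: 0.691462; II: 0.67032; III: 0.996319.
By total probability, P(X > 3.6) = 0.28·0.691462 + 0.33·0.67032 + 0.39·0.996319 = 0.803379.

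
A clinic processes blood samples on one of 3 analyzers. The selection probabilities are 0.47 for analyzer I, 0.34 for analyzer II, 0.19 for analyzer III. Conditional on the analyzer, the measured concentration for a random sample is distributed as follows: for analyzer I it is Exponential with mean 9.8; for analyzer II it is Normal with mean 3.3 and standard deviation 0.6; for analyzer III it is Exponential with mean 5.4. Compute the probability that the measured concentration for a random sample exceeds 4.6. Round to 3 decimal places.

Conditional on each analyzer, P(X > 4.6): I: 0.625385; II: 0.0151301; III: 0.426624.
By total probability, P(X > 4.6) = 0.47·0.625385 + 0.34·0.0151301 + 0.19·0.426624 = 0.380134.

0.380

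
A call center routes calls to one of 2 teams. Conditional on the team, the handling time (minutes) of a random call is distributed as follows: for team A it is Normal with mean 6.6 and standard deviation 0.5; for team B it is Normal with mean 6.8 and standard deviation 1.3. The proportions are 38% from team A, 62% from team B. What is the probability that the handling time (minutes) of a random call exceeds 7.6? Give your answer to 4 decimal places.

0.1755

Conditional on each team, P(X > 7.6): A: 0.0227501; B: 0.26915.
By total probability, P(X > 7.6) = 0.38·0.0227501 + 0.62·0.26915 = 0.175518.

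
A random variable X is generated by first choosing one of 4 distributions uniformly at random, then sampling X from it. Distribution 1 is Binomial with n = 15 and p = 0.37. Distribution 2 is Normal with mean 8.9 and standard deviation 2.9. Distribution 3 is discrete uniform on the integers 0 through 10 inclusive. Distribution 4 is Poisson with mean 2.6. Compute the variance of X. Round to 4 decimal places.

11.1821

Per component, 1: μ=5.55, E[X²]=34.299; 2: μ=8.9, E[X²]=87.62; 3: μ=5, E[X²]=35; 4: μ=2.6, E[X²]=9.36.
E[X] = 0.25·5.55 + 0.25·8.9 + 0.25·5 + 0.25·2.6 = 5.5125.
E[X²] = 0.25·34.299 + 0.25·87.62 + 0.25·35 + 0.25·9.36 = 41.5697.
Var(X) = E[X²] − (E[X])² = 41.5697 − 30.3877 = 11.1821.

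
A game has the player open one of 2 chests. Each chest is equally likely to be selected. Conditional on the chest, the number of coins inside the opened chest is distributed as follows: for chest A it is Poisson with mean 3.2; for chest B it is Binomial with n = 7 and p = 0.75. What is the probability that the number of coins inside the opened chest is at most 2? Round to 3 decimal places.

Conditional on each chest, P(X ≤ 2): A: 0.379904; B: 0.0128784.
By total probability, P(X ≤ 2) = 0.5·0.379904 + 0.5·0.0128784 = 0.196391.

0.196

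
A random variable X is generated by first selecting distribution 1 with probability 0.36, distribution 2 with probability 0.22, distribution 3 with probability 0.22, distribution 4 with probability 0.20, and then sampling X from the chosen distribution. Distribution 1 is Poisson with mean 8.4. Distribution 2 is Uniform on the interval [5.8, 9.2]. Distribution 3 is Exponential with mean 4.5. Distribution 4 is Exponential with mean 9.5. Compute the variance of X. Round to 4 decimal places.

Per component, 1: μ=8.4, E[X²]=78.96; 2: μ=7.5, E[X²]=57.2133; 3: μ=4.5, E[X²]=40.5; 4: μ=9.5, E[X²]=180.5.
E[X] = 0.36·8.4 + 0.22·7.5 + 0.22·4.5 + 0.2·9.5 = 7.564.
E[X²] = 0.36·78.96 + 0.22·57.2133 + 0.22·40.5 + 0.2·180.5 = 86.0225.
Var(X) = E[X²] − (E[X])² = 86.0225 − 57.2141 = 28.8084.

28.8084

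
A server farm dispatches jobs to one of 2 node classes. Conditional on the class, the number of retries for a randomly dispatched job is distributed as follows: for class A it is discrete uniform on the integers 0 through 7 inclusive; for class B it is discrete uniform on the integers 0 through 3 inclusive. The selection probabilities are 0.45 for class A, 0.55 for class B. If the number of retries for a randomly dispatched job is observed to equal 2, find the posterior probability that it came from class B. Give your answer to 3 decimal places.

0.710

Likelihoods P(X=2 | ·): A: 0.125; B: 0.25.
Posterior ∝ prior × likelihood. Numerator for B: 0.55·0.25 = 0.1375.
Normalizing constant: 0.45·0.125 + 0.55·0.25 = 0.19375.
P(B | observation) = 0.1375 / 0.19375 = 0.709677.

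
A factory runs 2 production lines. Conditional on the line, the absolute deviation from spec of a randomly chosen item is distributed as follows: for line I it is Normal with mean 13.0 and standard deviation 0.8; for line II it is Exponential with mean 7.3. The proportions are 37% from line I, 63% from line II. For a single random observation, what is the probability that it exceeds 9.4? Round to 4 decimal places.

Conditional on each line, P(X > 9.4): I: 0.999997; II: 0.275913.
By total probability, P(X > 9.4) = 0.37·0.999997 + 0.63·0.275913 = 0.543824.

0.5438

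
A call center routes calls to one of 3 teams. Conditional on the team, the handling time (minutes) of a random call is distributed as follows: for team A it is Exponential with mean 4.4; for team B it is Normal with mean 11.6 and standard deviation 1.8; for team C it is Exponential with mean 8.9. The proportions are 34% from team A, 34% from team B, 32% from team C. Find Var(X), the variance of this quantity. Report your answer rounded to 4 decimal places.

42.0203

Per component, A: μ=4.4, E[X²]=38.72; B: μ=11.6, E[X²]=137.8; C: μ=8.9, E[X²]=158.42.
E[X] = 0.34·4.4 + 0.34·11.6 + 0.32·8.9 = 8.288.
E[X²] = 0.34·38.72 + 0.34·137.8 + 0.32·158.42 = 110.711.
Var(X) = E[X²] − (E[X])² = 110.711 − 68.6909 = 42.0203.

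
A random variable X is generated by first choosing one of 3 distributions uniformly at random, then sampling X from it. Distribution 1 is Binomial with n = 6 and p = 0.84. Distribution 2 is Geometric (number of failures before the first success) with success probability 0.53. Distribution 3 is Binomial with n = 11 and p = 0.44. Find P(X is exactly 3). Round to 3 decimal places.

0.080

Conditional on each component, P(X = 3): 1: 0.0485543; 2: 0.0550262; 3: 0.13594.
By total probability, P(X = 3) = 0.333333·0.0485543 + 0.333333·0.0550262 + 0.333333·0.13594 = 0.0798401.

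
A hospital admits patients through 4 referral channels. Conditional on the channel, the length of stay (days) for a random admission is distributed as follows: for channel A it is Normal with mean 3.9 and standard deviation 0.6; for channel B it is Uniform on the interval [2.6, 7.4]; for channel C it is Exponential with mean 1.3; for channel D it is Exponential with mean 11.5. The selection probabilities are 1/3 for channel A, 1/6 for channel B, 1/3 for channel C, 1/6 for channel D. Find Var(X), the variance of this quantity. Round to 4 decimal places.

34.7864

Per component, A: μ=3.9, E[X²]=15.57; B: μ=5, E[X²]=26.92; C: μ=1.3, E[X²]=3.38; D: μ=11.5, E[X²]=264.5.
E[X] = 0.333333·3.9 + 0.166667·5 + 0.333333·1.3 + 0.166667·11.5 = 4.48333.
E[X²] = 0.333333·15.57 + 0.166667·26.92 + 0.333333·3.38 + 0.166667·264.5 = 54.8867.
Var(X) = E[X²] − (E[X])² = 54.8867 − 20.1003 = 34.7864.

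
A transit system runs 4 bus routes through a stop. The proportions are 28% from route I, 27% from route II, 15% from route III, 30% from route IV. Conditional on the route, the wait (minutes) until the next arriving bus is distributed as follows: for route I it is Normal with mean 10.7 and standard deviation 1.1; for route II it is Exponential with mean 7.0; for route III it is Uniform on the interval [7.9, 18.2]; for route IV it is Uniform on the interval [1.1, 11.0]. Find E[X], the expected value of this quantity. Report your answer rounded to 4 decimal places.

Component means — I: 10.7; II: 7; III: 13.05; IV: 6.05.
E[X] = 0.28·10.7 + 0.27·7 + 0.15·13.05 + 0.3·6.05 = 8.6585.

8.6585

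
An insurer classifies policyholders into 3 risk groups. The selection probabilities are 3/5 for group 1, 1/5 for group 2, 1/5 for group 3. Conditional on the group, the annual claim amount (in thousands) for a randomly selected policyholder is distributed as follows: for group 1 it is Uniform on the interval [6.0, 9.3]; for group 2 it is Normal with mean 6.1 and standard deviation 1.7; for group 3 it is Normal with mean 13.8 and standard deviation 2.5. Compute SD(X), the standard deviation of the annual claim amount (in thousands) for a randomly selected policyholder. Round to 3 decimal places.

Per component, 1: μ=7.65, E[X²]=59.43; 2: μ=6.1, E[X²]=40.1; 3: μ=13.8, E[X²]=196.69.
E[X] = 0.6·7.65 + 0.2·6.1 + 0.2·13.8 = 8.57.
E[X²] = 0.6·59.43 + 0.2·40.1 + 0.2·196.69 = 83.016.
Var(X) = E[X²] − (E[X])² = 83.016 − 73.4449 = 9.5711.
SD(X) = √9.5711 = 3.09372.

3.094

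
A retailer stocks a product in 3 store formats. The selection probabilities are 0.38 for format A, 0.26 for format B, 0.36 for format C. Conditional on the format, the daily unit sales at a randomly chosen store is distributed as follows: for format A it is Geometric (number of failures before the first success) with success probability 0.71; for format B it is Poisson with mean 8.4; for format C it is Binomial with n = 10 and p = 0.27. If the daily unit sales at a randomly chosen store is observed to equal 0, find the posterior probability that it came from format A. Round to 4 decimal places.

Likelihoods P(X=0 | ·): A: 0.71; B: 0.000224867; C: 0.0429763.
Posterior ∝ prior × likelihood. Numerator for A: 0.38·0.71 = 0.2698.
Normalizing constant: 0.38·0.71 + 0.26·0.000224867 + 0.36·0.0429763 = 0.28533.
P(A | observation) = 0.2698 / 0.28533 = 0.945572.

0.9456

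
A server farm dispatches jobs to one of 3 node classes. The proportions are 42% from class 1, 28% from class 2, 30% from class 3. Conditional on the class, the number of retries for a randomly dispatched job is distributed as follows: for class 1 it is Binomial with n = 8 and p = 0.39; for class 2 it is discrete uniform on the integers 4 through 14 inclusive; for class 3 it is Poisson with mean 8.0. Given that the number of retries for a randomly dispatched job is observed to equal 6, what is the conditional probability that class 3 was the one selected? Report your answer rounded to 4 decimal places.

Likelihoods P(X=6 | ·): 1: 0.0366611; 2: 0.0909091; 3: 0.122138.
Posterior ∝ prior × likelihood. Numerator for 3: 0.3·0.122138 = 0.0366415.
Normalizing constant: 0.42·0.0366611 + 0.28·0.0909091 + 0.3·0.122138 = 0.0774937.
P(3 | observation) = 0.0366415 / 0.0774937 = 0.472832.

0.4728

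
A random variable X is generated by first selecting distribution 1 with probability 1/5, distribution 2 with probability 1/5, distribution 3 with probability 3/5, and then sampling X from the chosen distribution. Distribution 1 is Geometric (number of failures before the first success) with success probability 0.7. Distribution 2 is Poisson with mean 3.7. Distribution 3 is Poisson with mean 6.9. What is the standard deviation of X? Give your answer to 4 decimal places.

Per component, 1: μ=0.428571, E[X²]=0.795918; 2: μ=3.7, E[X²]=17.39; 3: μ=6.9, E[X²]=54.51.
E[X] = 0.2·0.428571 + 0.2·3.7 + 0.6·6.9 = 4.96571.
E[X²] = 0.2·0.795918 + 0.2·17.39 + 0.6·54.51 = 36.3432.
Var(X) = E[X²] − (E[X])² = 36.3432 − 24.6583 = 11.6849.
SD(X) = √11.6849 = 3.41831.

3.4183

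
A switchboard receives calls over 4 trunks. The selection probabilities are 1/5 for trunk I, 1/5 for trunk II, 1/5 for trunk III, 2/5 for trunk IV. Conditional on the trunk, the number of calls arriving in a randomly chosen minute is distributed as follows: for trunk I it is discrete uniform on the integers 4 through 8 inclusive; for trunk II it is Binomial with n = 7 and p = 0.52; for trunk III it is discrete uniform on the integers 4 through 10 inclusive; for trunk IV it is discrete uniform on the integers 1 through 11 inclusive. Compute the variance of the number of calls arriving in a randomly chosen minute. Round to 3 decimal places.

6.789

Per component, I: μ=6, E[X²]=38; II: μ=3.64, E[X²]=14.9968; III: μ=7, E[X²]=53; IV: μ=6, E[X²]=46.
E[X] = 0.2·6 + 0.2·3.64 + 0.2·7 + 0.4·6 = 5.728.
E[X²] = 0.2·38 + 0.2·14.9968 + 0.2·53 + 0.4·46 = 39.5994.
Var(X) = E[X²] − (E[X])² = 39.5994 − 32.81 = 6.78938.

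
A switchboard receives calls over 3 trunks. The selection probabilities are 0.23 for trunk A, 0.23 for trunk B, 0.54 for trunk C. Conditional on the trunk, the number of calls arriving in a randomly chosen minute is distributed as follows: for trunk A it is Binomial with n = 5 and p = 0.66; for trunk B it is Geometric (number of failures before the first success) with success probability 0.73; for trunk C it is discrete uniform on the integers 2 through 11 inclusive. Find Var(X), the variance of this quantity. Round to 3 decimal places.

Per component, A: μ=3.3, E[X²]=12.012; B: μ=0.369863, E[X²]=0.64346; C: μ=6.5, E[X²]=50.5.
E[X] = 0.23·3.3 + 0.23·0.369863 + 0.54·6.5 = 4.35407.
E[X²] = 0.23·12.012 + 0.23·0.64346 + 0.54·50.5 = 30.1808.
Var(X) = E[X²] − (E[X])² = 30.1808 − 18.9579 = 11.2228.

11.223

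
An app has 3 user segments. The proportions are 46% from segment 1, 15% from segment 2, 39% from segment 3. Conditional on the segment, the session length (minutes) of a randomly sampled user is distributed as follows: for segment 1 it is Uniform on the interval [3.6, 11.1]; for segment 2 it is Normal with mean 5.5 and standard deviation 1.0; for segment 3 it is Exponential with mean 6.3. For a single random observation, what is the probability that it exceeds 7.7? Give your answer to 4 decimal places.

0.3255

Conditional on each segment, P(X > 7.7): 1: 0.453333; 2: 0.0139034; 3: 0.294575.
By total probability, P(X > 7.7) = 0.46·0.453333 + 0.15·0.0139034 + 0.39·0.294575 = 0.325503.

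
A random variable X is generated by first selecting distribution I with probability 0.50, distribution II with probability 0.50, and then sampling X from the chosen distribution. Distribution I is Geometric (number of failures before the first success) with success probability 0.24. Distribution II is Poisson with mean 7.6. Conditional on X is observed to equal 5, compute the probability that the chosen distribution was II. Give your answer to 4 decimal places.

Likelihoods P(X=5 | ·): I: 0.0608526; II: 0.105742.
Posterior ∝ prior × likelihood. Numerator for II: 0.5·0.105742 = 0.0528711.
Normalizing constant: 0.5·0.0608526 + 0.5·0.105742 = 0.0832974.
P(II | observation) = 0.0528711 / 0.0832974 = 0.634727.

0.6347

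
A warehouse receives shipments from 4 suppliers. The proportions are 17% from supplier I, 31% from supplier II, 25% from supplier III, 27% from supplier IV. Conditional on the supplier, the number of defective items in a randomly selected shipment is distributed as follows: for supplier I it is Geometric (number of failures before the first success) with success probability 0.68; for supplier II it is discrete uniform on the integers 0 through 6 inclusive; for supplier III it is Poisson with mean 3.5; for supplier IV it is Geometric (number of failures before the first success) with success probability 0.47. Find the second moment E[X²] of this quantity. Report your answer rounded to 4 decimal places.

9.1139

For each component E[X²] = Var + (mean)², giving I: 0.913495; II: 13; III: 15.75; IV: 3.67089.
Overall E[X²] = 0.17·0.913495 + 0.31·13 + 0.25·15.75 + 0.27·3.67089 = 9.11393.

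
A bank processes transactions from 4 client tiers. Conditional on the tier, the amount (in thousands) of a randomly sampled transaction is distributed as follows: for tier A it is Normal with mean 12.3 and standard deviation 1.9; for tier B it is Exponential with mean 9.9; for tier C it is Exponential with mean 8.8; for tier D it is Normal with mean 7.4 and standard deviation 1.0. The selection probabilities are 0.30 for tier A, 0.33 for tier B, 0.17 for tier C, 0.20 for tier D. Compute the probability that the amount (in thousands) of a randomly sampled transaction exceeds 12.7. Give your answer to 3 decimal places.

Conditional on each tier, P(X > 12.7): A: 0.416628; B: 0.277252; C: 0.236175; D: 5.79013e-08.
By total probability, P(X > 12.7) = 0.3·0.416628 + 0.33·0.277252 + 0.17·0.236175 + 0.2·5.79013e-08 = 0.256631.

0.257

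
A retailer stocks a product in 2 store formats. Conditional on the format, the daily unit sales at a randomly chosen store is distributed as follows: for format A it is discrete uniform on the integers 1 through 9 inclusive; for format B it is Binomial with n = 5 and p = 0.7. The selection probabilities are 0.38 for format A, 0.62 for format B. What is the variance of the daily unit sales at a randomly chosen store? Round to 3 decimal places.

3.714

Per component, A: μ=5, E[X²]=31.6667; B: μ=3.5, E[X²]=13.3.
E[X] = 0.38·5 + 0.62·3.5 = 4.07.
E[X²] = 0.38·31.6667 + 0.62·13.3 = 20.2793.
Var(X) = E[X²] − (E[X])² = 20.2793 − 16.5649 = 3.71443.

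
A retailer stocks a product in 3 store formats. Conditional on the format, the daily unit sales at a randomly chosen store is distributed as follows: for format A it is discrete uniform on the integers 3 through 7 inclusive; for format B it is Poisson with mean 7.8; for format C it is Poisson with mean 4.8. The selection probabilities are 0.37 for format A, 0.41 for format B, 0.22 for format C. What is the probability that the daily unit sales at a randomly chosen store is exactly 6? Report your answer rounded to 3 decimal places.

Conditional on each format, P(X = 6): A: 0.2; B: 0.128156; C: 0.139798.
By total probability, P(X = 6) = 0.37·0.2 + 0.41·0.128156 + 0.22·0.139798 = 0.157299.

0.157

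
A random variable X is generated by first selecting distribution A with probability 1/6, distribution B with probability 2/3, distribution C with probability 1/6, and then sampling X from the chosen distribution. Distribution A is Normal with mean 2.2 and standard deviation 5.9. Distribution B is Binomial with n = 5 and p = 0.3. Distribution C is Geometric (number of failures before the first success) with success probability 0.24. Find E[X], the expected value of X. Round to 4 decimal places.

Component means — A: 2.2; B: 1.5; C: 3.16667.
E[X] = 0.166667·2.2 + 0.666667·1.5 + 0.166667·3.16667 = 1.89444.

1.8944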